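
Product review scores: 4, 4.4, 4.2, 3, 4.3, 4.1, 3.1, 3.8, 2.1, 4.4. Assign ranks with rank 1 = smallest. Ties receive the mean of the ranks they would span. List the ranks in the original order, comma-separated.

5, 9.5, 7, 2, 8, 6, 3, 4, 1, 9.5

Sorted (ascending): 2.1, 3, 3.1, 3.8, 4, 4.1, 4.2, 4.3, 4.4, 4.4
The 2 values of 4.4 occupy positions 9–10 → average rank (9+10)/2 = 9.5.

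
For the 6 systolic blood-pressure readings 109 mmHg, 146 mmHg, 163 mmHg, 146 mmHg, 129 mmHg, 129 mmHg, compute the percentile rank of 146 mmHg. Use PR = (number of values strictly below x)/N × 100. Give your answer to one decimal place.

50.0

N = 6.
Strictly below 146: 3. Equal to 146: 2.
PR = 3/6 × 100 = 50.0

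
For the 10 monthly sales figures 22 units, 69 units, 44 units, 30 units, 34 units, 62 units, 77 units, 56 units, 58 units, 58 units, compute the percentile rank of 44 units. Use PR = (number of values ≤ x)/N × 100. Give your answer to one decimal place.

40.0

N = 10.
Strictly below 44: 3. Equal to 44: 1.
PR = 4/10 × 100 = 40.0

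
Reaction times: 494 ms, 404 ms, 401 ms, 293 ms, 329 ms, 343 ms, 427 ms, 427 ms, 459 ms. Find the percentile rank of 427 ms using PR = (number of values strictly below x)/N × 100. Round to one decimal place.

N = 9.
Strictly below 427: 5. Equal to 427: 2.
PR = 5/9 × 100 = 55.6

55.6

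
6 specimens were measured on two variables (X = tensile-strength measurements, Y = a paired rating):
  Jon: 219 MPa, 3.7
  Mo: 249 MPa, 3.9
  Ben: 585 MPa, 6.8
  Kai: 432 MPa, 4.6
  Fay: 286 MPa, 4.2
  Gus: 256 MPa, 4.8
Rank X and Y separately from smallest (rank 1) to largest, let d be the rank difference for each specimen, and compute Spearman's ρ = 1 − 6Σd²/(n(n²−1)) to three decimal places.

0.829

Ranks of variable 1: 1, 2, 6, 5, 4, 3
Ranks of variable 2: 1, 2, 6, 4, 3, 5
d = r₁ − r₂: 0, 0, 0, 1, 1, -2
d²: 0, 0, 0, 1, 1, 4; Σd² = 6
ρ = 1 − 6·6/(6·35) = 1 − 36/210 = 0.829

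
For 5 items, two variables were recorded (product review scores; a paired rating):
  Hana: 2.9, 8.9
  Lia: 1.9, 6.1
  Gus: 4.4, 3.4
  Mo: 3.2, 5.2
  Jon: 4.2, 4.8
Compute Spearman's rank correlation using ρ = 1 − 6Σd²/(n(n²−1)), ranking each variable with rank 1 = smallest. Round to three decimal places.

-0.900

Ranks of variable 1: 2, 1, 5, 3, 4
Ranks of variable 2: 5, 4, 1, 3, 2
d = r₁ − r₂: -3, -3, 4, 0, 2
d²: 9, 9, 16, 0, 4; Σd² = 38
ρ = 1 − 6·38/(5·24) = 1 − 228/120 = -0.900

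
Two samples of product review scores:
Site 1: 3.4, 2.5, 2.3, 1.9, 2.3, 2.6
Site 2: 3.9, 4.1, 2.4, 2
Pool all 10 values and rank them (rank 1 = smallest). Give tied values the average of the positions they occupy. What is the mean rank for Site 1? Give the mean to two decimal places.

Sorted (ascending): 1.9, 2, 2.3, 2.3, 2.4, 2.5, 2.6, 3.4, 3.9, 4.1
The 2 values of 2.3 occupy positions 3–4 → average rank (3+4)/2 = 3.5.
Site 1 values → pooled ranks: 3.4→8, 2.5→6, 2.3→3.5, 1.9→1, 2.3→3.5, 2.6→7
Mean rank = (8 + 6 + 3.5 + 1 + 3.5 + 7) / 6 = 4.83

4.83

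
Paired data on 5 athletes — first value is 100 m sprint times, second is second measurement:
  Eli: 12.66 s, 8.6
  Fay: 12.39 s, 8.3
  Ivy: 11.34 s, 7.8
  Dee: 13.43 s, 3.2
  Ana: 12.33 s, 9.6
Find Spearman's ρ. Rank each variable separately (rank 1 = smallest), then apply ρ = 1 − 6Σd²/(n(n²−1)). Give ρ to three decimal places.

-0.300

Ranks of variable 1: 4, 3, 1, 5, 2
Ranks of variable 2: 4, 3, 2, 1, 5
d = r₁ − r₂: 0, 0, -1, 4, -3
d²: 0, 0, 1, 16, 9; Σd² = 26
ρ = 1 − 6·26/(5·24) = 1 − 156/120 = -0.300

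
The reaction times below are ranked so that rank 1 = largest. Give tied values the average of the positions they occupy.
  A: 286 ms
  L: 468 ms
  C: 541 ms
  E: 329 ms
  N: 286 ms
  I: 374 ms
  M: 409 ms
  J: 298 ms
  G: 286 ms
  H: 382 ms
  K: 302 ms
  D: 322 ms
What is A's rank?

11

Sorted (descending): 541, 468, 409, 382, 374, 329, 322, 302, 298, 286, 286, 286
The 3 values of 286 occupy positions 10–12 → average rank 11.
A has value 286 ms → rank 11.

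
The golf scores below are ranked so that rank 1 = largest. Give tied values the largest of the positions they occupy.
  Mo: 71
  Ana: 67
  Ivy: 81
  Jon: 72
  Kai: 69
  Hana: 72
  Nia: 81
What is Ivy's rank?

Sorted (descending): 81, 81, 72, 72, 71, 69, 67
The 2 values of 81 occupy positions 1–2 → each gets rank 2.
The 2 values of 72 occupy positions 3–4 → each gets rank 4.
Ivy has value 81 → rank 2.

2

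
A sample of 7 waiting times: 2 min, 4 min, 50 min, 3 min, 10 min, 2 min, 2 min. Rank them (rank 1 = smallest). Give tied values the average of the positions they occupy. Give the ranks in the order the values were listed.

Sorted (ascending): 2, 2, 2, 3, 4, 10, 50
The 3 values of 2 occupy positions 1–3 → average rank 2.

2, 5, 7, 4, 6, 2, 2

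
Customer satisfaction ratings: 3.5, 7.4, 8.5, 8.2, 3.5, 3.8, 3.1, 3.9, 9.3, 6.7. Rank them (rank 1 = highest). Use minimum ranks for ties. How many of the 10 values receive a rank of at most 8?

9

Sorted (descending): 9.3, 8.5, 8.2, 7.4, 6.7, 3.9, 3.8, 3.5, 3.5, 3.1
The 2 values of 3.5 occupy positions 8–9 → each gets rank 8.
Ranks ≤ 8: {1, 2, 3, 4, 5, 6, 7, 8, 8} → 9 values.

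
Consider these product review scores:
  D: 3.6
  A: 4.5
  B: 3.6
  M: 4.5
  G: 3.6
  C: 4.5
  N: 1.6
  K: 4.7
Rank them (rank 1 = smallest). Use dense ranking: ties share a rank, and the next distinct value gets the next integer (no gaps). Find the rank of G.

Sorted (ascending): 1.6, 3.6, 3.6, 3.6, 4.5, 4.5, 4.5, 4.7
The 3 values of 3.6 share dense rank 2.
The 3 values of 4.5 share dense rank 3.
Remaining distinct values take the next consecutive integers.
G has value 3.6 → rank 2.

2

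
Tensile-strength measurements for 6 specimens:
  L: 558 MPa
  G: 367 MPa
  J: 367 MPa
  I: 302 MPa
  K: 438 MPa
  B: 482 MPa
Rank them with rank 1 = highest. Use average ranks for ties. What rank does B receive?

Sorted (descending): 558, 482, 438, 367, 367, 302
The 2 values of 367 occupy positions 4–5 → average rank (4+5)/2 = 4.5.
B has value 482 MPa → rank 2.

2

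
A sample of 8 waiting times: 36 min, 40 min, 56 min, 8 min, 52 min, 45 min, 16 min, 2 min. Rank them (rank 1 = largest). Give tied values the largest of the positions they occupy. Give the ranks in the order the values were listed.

Sorted (descending): 56, 52, 45, 40, 36, 16, 8, 2
No ties — each value takes its position as its rank.

5, 4, 1, 7, 2, 3, 6, 8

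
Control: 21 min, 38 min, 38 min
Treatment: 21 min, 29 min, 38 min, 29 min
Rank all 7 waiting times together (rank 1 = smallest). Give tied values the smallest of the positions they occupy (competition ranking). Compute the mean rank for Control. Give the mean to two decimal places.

Sorted (ascending): 21, 21, 29, 29, 38, 38, 38
The 2 values of 21 occupy positions 1–2 → each gets rank 1.
The 2 values of 29 occupy positions 3–4 → each gets rank 3.
The 3 values of 38 occupy positions 5–7 → each gets rank 5.
Control values → pooled ranks: 21→1, 38→5, 38→5
Mean rank = (1 + 5 + 5) / 3 = 3.67

3.67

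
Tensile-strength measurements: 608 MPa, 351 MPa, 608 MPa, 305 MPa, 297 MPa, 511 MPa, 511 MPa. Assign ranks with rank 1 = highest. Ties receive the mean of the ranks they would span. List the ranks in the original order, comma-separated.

1.5, 5, 1.5, 6, 7, 3.5, 3.5

Sorted (descending): 608, 608, 511, 511, 351, 305, 297
The 2 values of 608 occupy positions 1–2 → average rank (1+2)/2 = 1.5.
The 2 values of 511 occupy positions 3–4 → average rank (3+4)/2 = 3.5.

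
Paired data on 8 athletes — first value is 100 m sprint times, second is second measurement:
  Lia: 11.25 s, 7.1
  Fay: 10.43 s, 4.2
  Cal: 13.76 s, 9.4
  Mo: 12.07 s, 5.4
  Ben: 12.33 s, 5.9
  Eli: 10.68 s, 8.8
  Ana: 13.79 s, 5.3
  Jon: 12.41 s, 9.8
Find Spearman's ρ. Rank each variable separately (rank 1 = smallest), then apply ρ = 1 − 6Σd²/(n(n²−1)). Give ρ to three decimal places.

Ranks of variable 1: 3, 1, 7, 4, 5, 2, 8, 6
Ranks of variable 2: 5, 1, 7, 3, 4, 6, 2, 8
d = r₁ − r₂: -2, 0, 0, 1, 1, -4, 6, -2
d²: 4, 0, 0, 1, 1, 16, 36, 4; Σd² = 62
ρ = 1 − 6·62/(8·63) = 1 − 372/504 = 0.262

0.262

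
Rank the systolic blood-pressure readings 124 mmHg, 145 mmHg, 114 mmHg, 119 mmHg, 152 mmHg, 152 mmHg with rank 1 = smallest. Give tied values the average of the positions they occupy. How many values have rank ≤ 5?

4

Sorted (ascending): 114, 119, 124, 145, 152, 152
The 2 values of 152 occupy positions 5–6 → average rank (5+6)/2 = 5.5.
Ranks ≤ 5: {1, 2, 3, 4} → 4 values.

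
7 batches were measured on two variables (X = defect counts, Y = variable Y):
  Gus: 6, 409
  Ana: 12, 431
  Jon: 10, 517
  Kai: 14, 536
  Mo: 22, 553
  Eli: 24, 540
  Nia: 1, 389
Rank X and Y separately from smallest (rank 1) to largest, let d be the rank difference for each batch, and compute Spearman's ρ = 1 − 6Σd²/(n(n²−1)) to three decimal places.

Ranks of variable 1: 2, 4, 3, 5, 6, 7, 1
Ranks of variable 2: 2, 3, 4, 5, 7, 6, 1
d = r₁ − r₂: 0, 1, -1, 0, -1, 1, 0
d²: 0, 1, 1, 0, 1, 1, 0; Σd² = 4
ρ = 1 − 6·4/(7·48) = 1 − 24/336 = 0.929

0.929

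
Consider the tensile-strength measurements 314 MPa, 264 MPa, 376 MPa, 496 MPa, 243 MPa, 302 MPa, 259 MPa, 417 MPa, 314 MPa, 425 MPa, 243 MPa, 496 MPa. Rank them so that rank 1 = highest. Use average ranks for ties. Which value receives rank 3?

425

Sorted (descending): 496, 496, 425, 417, 376, 314, 314, 302, 264, 259, 243, 243
The 2 values of 496 occupy positions 1–2 → average rank (1+2)/2 = 1.5.
The 2 values of 314 occupy positions 6–7 → average rank (6+7)/2 = 6.5.
The 2 values of 243 occupy positions 11–12 → average rank (11+12)/2 = 11.5.
Rank 3 → value 425.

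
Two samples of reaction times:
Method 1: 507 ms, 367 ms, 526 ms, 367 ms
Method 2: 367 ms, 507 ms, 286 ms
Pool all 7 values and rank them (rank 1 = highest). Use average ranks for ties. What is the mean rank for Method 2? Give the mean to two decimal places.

4.83

Sorted (descending): 526, 507, 507, 367, 367, 367, 286
The 2 values of 507 occupy positions 2–3 → average rank (2+3)/2 = 2.5.
The 3 values of 367 occupy positions 4–6 → average rank 5.
Method 2 values → pooled ranks: 367→5, 507→2.5, 286→7
Mean rank = (5 + 2.5 + 7) / 3 = 4.83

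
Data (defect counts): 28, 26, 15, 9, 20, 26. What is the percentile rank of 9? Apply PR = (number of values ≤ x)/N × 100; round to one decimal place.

N = 6.
Strictly below 9: 0. Equal to 9: 1.
PR = 1/6 × 100 = 16.7

16.7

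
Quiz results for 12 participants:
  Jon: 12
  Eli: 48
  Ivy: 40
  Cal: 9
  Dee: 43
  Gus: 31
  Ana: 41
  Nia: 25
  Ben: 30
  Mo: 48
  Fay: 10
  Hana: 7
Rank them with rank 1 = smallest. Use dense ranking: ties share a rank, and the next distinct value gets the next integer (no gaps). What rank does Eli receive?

11

Sorted (ascending): 7, 9, 10, 12, 25, 30, 31, 40, 41, 43, 48, 48
The 2 values of 48 share dense rank 11.
Remaining distinct values take the next consecutive integers.
Eli has value 48 → rank 11.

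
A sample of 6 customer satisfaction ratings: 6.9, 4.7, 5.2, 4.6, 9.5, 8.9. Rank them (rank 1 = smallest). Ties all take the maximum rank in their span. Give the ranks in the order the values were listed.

Sorted (ascending): 4.6, 4.7, 5.2, 6.9, 8.9, 9.5
No ties — each value takes its position as its rank.

4, 2, 3, 1, 6, 5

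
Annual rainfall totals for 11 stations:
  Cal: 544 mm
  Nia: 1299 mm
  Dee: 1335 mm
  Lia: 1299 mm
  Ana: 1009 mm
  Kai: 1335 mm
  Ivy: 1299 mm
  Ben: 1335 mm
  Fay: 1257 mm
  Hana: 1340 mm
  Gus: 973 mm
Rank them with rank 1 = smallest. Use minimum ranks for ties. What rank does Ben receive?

8

Sorted (ascending): 544, 973, 1009, 1257, 1299, 1299, 1299, 1335, 1335, 1335, 1340
The 3 values of 1299 occupy positions 5–7 → each gets rank 5.
The 3 values of 1335 occupy positions 8–10 → each gets rank 8.
Ben has value 1335 mm → rank 8.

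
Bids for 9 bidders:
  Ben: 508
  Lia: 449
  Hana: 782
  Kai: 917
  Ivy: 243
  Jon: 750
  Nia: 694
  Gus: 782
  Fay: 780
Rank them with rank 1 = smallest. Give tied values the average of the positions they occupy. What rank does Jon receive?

Sorted (ascending): 243, 449, 508, 694, 750, 780, 782, 782, 917
The 2 values of 782 occupy positions 7–8 → average rank (7+8)/2 = 7.5.
Jon has value 750 → rank 5.

5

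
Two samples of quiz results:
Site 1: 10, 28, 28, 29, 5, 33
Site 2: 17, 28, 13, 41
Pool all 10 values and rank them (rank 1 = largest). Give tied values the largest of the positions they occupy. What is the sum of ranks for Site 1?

36

Sorted (descending): 41, 33, 29, 28, 28, 28, 17, 13, 10, 5
The 3 values of 28 occupy positions 4–6 → each gets rank 6.
Site 1 values → pooled ranks: 10→9, 28→6, 28→6, 29→3, 5→10, 33→2
Rank sum = 9 + 6 + 6 + 3 + 10 + 2 = 36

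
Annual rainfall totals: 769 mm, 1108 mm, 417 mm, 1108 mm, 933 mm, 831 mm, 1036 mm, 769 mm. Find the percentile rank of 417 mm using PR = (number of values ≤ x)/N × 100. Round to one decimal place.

N = 8.
Strictly below 417: 0. Equal to 417: 1.
PR = 1/8 × 100 = 12.5

12.5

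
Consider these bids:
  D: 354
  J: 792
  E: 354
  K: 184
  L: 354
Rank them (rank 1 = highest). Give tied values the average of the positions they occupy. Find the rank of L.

3

Sorted (descending): 792, 354, 354, 354, 184
The 3 values of 354 occupy positions 2–4 → average rank 3.
L has value 354 → rank 3.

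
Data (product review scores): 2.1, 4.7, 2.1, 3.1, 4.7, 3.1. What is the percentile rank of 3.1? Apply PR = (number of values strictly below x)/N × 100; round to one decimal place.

N = 6.
Strictly below 3.1: 2. Equal to 3.1: 2.
PR = 2/6 × 100 = 33.3

33.3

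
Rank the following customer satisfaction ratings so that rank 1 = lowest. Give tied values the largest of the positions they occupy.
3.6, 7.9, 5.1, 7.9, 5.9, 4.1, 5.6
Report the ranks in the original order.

Sorted (ascending): 3.6, 4.1, 5.1, 5.6, 5.9, 7.9, 7.9
The 2 values of 7.9 occupy positions 6–7 → each gets rank 7.

1, 7, 3, 7, 5, 2, 4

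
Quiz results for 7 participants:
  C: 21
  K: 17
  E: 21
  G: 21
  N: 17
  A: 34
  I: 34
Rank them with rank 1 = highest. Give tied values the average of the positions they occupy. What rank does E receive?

4

Sorted (descending): 34, 34, 21, 21, 21, 17, 17
The 2 values of 34 occupy positions 1–2 → average rank (1+2)/2 = 1.5.
The 3 values of 21 occupy positions 3–5 → average rank 4.
The 2 values of 17 occupy positions 6–7 → average rank (6+7)/2 = 6.5.
E has value 21 → rank 4.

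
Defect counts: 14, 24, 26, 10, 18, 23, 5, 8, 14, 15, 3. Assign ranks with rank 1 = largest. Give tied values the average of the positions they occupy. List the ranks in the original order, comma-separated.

Sorted (descending): 26, 24, 23, 18, 15, 14, 14, 10, 8, 5, 3
The 2 values of 14 occupy positions 6–7 → average rank (6+7)/2 = 6.5.

6.5, 2, 1, 8, 4, 3, 10, 9, 6.5, 5, 11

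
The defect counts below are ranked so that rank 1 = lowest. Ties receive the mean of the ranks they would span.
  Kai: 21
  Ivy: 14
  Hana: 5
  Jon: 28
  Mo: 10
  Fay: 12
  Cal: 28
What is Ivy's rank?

Sorted (ascending): 5, 10, 12, 14, 21, 28, 28
The 2 values of 28 occupy positions 6–7 → average rank (6+7)/2 = 6.5.
Ivy has value 14 → rank 4.

4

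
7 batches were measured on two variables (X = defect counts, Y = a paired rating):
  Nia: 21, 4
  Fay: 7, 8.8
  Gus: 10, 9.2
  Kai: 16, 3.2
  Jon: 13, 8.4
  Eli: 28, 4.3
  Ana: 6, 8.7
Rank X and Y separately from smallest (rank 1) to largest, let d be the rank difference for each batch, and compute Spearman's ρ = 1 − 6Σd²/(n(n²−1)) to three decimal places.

Ranks of variable 1: 6, 2, 3, 5, 4, 7, 1
Ranks of variable 2: 2, 6, 7, 1, 4, 3, 5
d = r₁ − r₂: 4, -4, -4, 4, 0, 4, -4
d²: 16, 16, 16, 16, 0, 16, 16; Σd² = 96
ρ = 1 − 6·96/(7·48) = 1 − 576/336 = -0.714

-0.714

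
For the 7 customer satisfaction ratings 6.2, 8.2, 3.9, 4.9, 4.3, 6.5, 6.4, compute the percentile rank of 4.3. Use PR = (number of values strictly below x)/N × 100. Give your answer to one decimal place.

14.3

N = 7.
Strictly below 4.3: 1. Equal to 4.3: 1.
PR = 1/7 × 100 = 14.3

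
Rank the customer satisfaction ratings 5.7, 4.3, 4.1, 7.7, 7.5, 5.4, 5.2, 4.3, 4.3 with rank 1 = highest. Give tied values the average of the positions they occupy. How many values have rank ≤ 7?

8

Sorted (descending): 7.7, 7.5, 5.7, 5.4, 5.2, 4.3, 4.3, 4.3, 4.1
The 3 values of 4.3 occupy positions 6–8 → average rank 7.
Ranks ≤ 7: {1, 2, 3, 4, 5, 7, 7, 7} → 8 values.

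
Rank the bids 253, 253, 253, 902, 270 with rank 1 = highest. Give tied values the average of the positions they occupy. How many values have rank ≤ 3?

Sorted (descending): 902, 270, 253, 253, 253
The 3 values of 253 occupy positions 3–5 → average rank 4.
Ranks ≤ 3: {1, 2} → 2 values.

2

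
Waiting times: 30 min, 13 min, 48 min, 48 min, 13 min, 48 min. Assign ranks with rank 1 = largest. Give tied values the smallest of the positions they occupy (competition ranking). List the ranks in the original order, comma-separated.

Sorted (descending): 48, 48, 48, 30, 13, 13
The 3 values of 48 occupy positions 1–3 → each gets rank 1.
The 2 values of 13 occupy positions 5–6 → each gets rank 5.

4, 5, 1, 1, 5, 1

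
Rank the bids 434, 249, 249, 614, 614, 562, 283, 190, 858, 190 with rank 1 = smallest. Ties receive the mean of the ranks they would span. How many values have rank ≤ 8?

7

Sorted (ascending): 190, 190, 249, 249, 283, 434, 562, 614, 614, 858
The 2 values of 190 occupy positions 1–2 → average rank (1+2)/2 = 1.5.
The 2 values of 249 occupy positions 3–4 → average rank (3+4)/2 = 3.5.
The 2 values of 614 occupy positions 8–9 → average rank (8+9)/2 = 8.5.
Ranks ≤ 8: {1.5, 1.5, 3.5, 3.5, 5, 6, 7} → 7 values.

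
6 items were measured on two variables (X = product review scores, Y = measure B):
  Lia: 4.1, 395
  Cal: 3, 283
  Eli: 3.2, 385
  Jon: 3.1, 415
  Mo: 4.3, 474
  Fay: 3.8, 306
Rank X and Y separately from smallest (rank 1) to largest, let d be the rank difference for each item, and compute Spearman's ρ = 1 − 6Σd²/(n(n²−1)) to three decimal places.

0.600

Ranks of variable 1: 5, 1, 3, 2, 6, 4
Ranks of variable 2: 4, 1, 3, 5, 6, 2
d = r₁ − r₂: 1, 0, 0, -3, 0, 2
d²: 1, 0, 0, 9, 0, 4; Σd² = 14
ρ = 1 − 6·14/(6·35) = 1 − 84/210 = 0.600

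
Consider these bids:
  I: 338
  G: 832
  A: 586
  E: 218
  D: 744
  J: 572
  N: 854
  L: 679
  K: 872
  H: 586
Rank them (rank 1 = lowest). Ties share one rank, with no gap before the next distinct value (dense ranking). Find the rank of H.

4

Sorted (ascending): 218, 338, 572, 586, 586, 679, 744, 832, 854, 872
The 2 values of 586 share dense rank 4.
Remaining distinct values take the next consecutive integers.
H has value 586 → rank 4.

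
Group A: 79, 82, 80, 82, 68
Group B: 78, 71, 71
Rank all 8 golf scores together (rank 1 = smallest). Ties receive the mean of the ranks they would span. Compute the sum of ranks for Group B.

9

Sorted (ascending): 68, 71, 71, 78, 79, 80, 82, 82
The 2 values of 71 occupy positions 2–3 → average rank (2+3)/2 = 2.5.
The 2 values of 82 occupy positions 7–8 → average rank (7+8)/2 = 7.5.
Group B values → pooled ranks: 78→4, 71→2.5, 71→2.5
Rank sum = 4 + 2.5 + 2.5 = 9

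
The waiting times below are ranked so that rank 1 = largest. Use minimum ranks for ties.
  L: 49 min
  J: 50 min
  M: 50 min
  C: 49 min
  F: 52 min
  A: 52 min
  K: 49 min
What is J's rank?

3

Sorted (descending): 52, 52, 50, 50, 49, 49, 49
The 2 values of 52 occupy positions 1–2 → each gets rank 1.
The 2 values of 50 occupy positions 3–4 → each gets rank 3.
The 3 values of 49 occupy positions 5–7 → each gets rank 5.
J has value 50 min → rank 3.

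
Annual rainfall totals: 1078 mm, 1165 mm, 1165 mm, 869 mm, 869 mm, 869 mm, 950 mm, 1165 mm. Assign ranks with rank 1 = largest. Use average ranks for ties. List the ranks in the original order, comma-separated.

4, 2, 2, 7, 7, 7, 5, 2

Sorted (descending): 1165, 1165, 1165, 1078, 950, 869, 869, 869
The 3 values of 1165 occupy positions 1–3 → average rank 2.
The 3 values of 869 occupy positions 6–8 → average rank 7.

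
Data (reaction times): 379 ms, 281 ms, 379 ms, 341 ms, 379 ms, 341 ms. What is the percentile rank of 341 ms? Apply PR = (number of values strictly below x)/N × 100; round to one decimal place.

N = 6.
Strictly below 341: 1. Equal to 341: 2.
PR = 1/6 × 100 = 16.7

16.7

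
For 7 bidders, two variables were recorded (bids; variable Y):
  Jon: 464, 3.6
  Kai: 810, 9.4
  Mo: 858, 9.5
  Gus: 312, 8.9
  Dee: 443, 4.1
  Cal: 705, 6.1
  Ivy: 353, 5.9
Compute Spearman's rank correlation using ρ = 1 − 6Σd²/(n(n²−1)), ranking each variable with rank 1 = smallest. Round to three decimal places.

0.500

Ranks of variable 1: 4, 6, 7, 1, 3, 5, 2
Ranks of variable 2: 1, 6, 7, 5, 2, 4, 3
d = r₁ − r₂: 3, 0, 0, -4, 1, 1, -1
d²: 9, 0, 0, 16, 1, 1, 1; Σd² = 28
ρ = 1 − 6·28/(7·48) = 1 − 168/336 = 0.500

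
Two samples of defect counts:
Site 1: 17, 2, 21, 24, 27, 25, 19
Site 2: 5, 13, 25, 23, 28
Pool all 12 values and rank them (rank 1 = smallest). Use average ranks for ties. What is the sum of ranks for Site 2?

33.5

Sorted (ascending): 2, 5, 13, 17, 19, 21, 23, 24, 25, 25, 27, 28
The 2 values of 25 occupy positions 9–10 → average rank (9+10)/2 = 9.5.
Site 2 values → pooled ranks: 5→2, 13→3, 25→9.5, 23→7, 28→12
Rank sum = 2 + 3 + 9.5 + 7 + 12 = 33.5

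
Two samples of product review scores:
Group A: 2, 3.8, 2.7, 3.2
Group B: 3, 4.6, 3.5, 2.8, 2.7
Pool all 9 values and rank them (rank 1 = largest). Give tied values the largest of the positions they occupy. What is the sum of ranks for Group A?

23

Sorted (descending): 4.6, 3.8, 3.5, 3.2, 3, 2.8, 2.7, 2.7, 2
The 2 values of 2.7 occupy positions 7–8 → each gets rank 8.
Group A values → pooled ranks: 2→9, 3.8→2, 2.7→8, 3.2→4
Rank sum = 9 + 2 + 8 + 4 = 23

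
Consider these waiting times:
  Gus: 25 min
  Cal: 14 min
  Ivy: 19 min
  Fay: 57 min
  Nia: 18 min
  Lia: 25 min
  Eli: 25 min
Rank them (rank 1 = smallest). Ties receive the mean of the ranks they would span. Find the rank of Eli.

5

Sorted (ascending): 14, 18, 19, 25, 25, 25, 57
The 3 values of 25 occupy positions 4–6 → average rank 5.
Eli has value 25 min → rank 5.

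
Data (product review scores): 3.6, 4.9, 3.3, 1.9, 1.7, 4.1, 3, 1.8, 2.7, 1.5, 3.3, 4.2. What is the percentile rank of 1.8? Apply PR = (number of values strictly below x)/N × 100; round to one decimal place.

N = 12.
Strictly below 1.8: 2. Equal to 1.8: 1.
PR = 2/12 × 100 = 16.7

16.7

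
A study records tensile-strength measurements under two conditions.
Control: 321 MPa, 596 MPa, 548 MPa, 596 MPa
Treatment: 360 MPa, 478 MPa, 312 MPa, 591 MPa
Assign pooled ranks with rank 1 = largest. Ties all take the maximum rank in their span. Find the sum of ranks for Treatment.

Sorted (descending): 596, 596, 591, 548, 478, 360, 321, 312
The 2 values of 596 occupy positions 1–2 → each gets rank 2.
Treatment values → pooled ranks: 360→6, 478→5, 312→8, 591→3
Rank sum = 6 + 5 + 8 + 3 = 22

22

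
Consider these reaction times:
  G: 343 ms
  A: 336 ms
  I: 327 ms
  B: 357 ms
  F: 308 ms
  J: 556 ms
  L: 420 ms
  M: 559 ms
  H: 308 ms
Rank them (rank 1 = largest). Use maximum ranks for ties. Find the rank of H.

9

Sorted (descending): 559, 556, 420, 357, 343, 336, 327, 308, 308
The 2 values of 308 occupy positions 8–9 → each gets rank 9.
H has value 308 ms → rank 9.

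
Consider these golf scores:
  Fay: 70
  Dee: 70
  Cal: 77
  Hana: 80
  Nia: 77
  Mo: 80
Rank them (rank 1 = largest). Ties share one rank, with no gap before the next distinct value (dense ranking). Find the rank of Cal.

2

Sorted (descending): 80, 80, 77, 77, 70, 70
The 2 values of 80 share dense rank 1.
The 2 values of 77 share dense rank 2.
The 2 values of 70 share dense rank 3.
Cal has value 77 → rank 2.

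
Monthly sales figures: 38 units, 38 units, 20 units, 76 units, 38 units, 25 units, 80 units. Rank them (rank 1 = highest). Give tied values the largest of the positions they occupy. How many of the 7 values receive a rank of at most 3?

2

Sorted (descending): 80, 76, 38, 38, 38, 25, 20
The 3 values of 38 occupy positions 3–5 → each gets rank 5.
Ranks ≤ 3: {1, 2} → 2 values.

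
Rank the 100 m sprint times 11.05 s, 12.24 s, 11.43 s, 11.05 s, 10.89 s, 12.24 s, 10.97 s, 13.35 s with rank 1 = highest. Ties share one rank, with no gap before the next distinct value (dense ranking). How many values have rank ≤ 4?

6

Sorted (descending): 13.35, 12.24, 12.24, 11.43, 11.05, 11.05, 10.97, 10.89
The 2 values of 12.24 share dense rank 2.
The 2 values of 11.05 share dense rank 4.
Remaining distinct values take the next consecutive integers.
Ranks ≤ 4: {1, 2, 2, 3, 4, 4} → 6 values.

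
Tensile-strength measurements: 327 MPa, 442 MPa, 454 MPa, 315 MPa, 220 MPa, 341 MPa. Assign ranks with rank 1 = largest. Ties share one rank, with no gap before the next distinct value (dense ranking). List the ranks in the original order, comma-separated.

Sorted (descending): 454, 442, 341, 327, 315, 220
No ties — each value takes its position as its rank.

4, 2, 1, 5, 6, 3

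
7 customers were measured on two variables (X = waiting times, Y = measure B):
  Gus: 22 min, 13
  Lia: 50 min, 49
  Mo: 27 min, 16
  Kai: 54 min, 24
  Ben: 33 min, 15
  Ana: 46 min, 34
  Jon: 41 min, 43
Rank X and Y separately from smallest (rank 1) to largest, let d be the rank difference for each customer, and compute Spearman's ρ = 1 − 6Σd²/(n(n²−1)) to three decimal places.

0.714

Ranks of variable 1: 1, 6, 2, 7, 3, 5, 4
Ranks of variable 2: 1, 7, 3, 4, 2, 5, 6
d = r₁ − r₂: 0, -1, -1, 3, 1, 0, -2
d²: 0, 1, 1, 9, 1, 0, 4; Σd² = 16
ρ = 1 − 6·16/(7·48) = 1 − 96/336 = 0.714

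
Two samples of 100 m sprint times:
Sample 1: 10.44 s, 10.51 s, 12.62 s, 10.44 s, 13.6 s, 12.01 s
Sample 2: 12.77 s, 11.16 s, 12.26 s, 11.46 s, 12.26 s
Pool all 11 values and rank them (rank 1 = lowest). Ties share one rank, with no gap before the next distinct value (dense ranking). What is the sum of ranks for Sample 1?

25

Sorted (ascending): 10.44, 10.44, 10.51, 11.16, 11.46, 12.01, 12.26, 12.26, 12.62, 12.77, 13.6
The 2 values of 10.44 share dense rank 1.
The 2 values of 12.26 share dense rank 6.
Remaining distinct values take the next consecutive integers.
Sample 1 values → pooled ranks: 10.44→1, 10.51→2, 12.62→7, 10.44→1, 13.6→9, 12.01→5
Rank sum = 1 + 2 + 7 + 1 + 9 + 5 = 25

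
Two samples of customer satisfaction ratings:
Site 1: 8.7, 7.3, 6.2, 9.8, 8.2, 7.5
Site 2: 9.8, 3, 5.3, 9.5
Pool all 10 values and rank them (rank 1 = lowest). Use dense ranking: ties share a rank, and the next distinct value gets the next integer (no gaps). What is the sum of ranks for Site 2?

Sorted (ascending): 3, 5.3, 6.2, 7.3, 7.5, 8.2, 8.7, 9.5, 9.8, 9.8
The 2 values of 9.8 share dense rank 9.
Remaining distinct values take the next consecutive integers.
Site 2 values → pooled ranks: 9.8→9, 3→1, 5.3→2, 9.5→8
Rank sum = 9 + 1 + 2 + 8 = 20

20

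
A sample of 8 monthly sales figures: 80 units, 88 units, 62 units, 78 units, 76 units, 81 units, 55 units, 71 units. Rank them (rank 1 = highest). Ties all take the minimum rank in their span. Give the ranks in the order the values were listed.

3, 1, 7, 4, 5, 2, 8, 6

Sorted (descending): 88, 81, 80, 78, 76, 71, 62, 55
No ties — each value takes its position as its rank.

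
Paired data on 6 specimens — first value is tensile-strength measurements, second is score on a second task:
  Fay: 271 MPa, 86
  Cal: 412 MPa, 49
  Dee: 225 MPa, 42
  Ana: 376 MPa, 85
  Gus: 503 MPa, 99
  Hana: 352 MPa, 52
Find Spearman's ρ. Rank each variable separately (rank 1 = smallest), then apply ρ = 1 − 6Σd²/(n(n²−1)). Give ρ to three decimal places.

0.486

Ranks of variable 1: 2, 5, 1, 4, 6, 3
Ranks of variable 2: 5, 2, 1, 4, 6, 3
d = r₁ − r₂: -3, 3, 0, 0, 0, 0
d²: 9, 9, 0, 0, 0, 0; Σd² = 18
ρ = 1 − 6·18/(6·35) = 1 − 108/210 = 0.486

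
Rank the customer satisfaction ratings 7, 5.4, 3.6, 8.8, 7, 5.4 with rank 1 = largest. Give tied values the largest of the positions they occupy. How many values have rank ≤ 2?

1

Sorted (descending): 8.8, 7, 7, 5.4, 5.4, 3.6
The 2 values of 7 occupy positions 2–3 → each gets rank 3.
The 2 values of 5.4 occupy positions 4–5 → each gets rank 5.
Ranks ≤ 2: {1} → 1 value.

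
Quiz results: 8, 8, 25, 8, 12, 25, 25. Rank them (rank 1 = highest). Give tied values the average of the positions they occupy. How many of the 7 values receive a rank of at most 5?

Sorted (descending): 25, 25, 25, 12, 8, 8, 8
The 3 values of 25 occupy positions 1–3 → average rank 2.
The 3 values of 8 occupy positions 5–7 → average rank 6.
Ranks ≤ 5: {2, 2, 2, 4} → 4 values.

4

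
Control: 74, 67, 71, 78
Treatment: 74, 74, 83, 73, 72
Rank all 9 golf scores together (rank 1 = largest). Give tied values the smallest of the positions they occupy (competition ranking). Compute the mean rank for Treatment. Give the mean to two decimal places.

4.00

Sorted (descending): 83, 78, 74, 74, 74, 73, 72, 71, 67
The 3 values of 74 occupy positions 3–5 → each gets rank 3.
Treatment values → pooled ranks: 74→3, 74→3, 83→1, 73→6, 72→7
Mean rank = (3 + 3 + 1 + 6 + 7) / 5 = 4.00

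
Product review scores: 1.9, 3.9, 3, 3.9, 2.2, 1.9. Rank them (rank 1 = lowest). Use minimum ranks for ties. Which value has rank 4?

Sorted (ascending): 1.9, 1.9, 2.2, 3, 3.9, 3.9
The 2 values of 1.9 occupy positions 1–2 → each gets rank 1.
The 2 values of 3.9 occupy positions 5–6 → each gets rank 5.
Rank 4 → value 3.

3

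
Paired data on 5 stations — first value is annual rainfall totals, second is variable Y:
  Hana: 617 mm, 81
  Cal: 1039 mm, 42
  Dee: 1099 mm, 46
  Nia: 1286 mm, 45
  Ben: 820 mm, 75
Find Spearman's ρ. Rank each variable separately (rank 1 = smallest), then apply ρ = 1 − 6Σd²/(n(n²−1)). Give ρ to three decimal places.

-0.700

Ranks of variable 1: 1, 3, 4, 5, 2
Ranks of variable 2: 5, 1, 3, 2, 4
d = r₁ − r₂: -4, 2, 1, 3, -2
d²: 16, 4, 1, 9, 4; Σd² = 34
ρ = 1 − 6·34/(5·24) = 1 − 204/120 = -0.700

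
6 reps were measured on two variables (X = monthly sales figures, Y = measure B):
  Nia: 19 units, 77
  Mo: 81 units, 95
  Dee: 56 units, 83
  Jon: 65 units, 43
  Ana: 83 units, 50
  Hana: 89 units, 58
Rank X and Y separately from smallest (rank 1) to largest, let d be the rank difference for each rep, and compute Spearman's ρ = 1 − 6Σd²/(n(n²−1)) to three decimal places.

Ranks of variable 1: 1, 4, 2, 3, 5, 6
Ranks of variable 2: 4, 6, 5, 1, 2, 3
d = r₁ − r₂: -3, -2, -3, 2, 3, 3
d²: 9, 4, 9, 4, 9, 9; Σd² = 44
ρ = 1 − 6·44/(6·35) = 1 − 264/210 = -0.257

-0.257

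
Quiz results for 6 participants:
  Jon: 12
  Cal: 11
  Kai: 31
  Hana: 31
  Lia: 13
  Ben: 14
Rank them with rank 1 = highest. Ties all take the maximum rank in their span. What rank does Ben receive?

Sorted (descending): 31, 31, 14, 13, 12, 11
The 2 values of 31 occupy positions 1–2 → each gets rank 2.
Ben has value 14 → rank 3.

3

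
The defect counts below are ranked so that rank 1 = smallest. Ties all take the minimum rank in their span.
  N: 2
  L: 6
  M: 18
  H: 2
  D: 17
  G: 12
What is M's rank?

6

Sorted (ascending): 2, 2, 6, 12, 17, 18
The 2 values of 2 occupy positions 1–2 → each gets rank 1.
M has value 18 → rank 6.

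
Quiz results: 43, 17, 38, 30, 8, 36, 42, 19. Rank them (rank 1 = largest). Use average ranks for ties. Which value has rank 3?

Sorted (descending): 43, 42, 38, 36, 30, 19, 17, 8
No ties — each value takes its position as its rank.
Rank 3 → value 38.

38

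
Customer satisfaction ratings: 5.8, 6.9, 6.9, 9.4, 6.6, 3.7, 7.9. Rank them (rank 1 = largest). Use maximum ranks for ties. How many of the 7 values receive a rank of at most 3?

Sorted (descending): 9.4, 7.9, 6.9, 6.9, 6.6, 5.8, 3.7
The 2 values of 6.9 occupy positions 3–4 → each gets rank 4.
Ranks ≤ 3: {1, 2} → 2 values.

2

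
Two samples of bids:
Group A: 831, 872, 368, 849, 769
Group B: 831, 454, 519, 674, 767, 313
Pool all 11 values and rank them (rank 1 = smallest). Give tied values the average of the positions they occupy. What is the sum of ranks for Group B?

Sorted (ascending): 313, 368, 454, 519, 674, 767, 769, 831, 831, 849, 872
The 2 values of 831 occupy positions 8–9 → average rank (8+9)/2 = 8.5.
Group B values → pooled ranks: 831→8.5, 454→3, 519→4, 674→5, 767→6, 313→1
Rank sum = 8.5 + 3 + 4 + 5 + 6 + 1 = 27.5

27.5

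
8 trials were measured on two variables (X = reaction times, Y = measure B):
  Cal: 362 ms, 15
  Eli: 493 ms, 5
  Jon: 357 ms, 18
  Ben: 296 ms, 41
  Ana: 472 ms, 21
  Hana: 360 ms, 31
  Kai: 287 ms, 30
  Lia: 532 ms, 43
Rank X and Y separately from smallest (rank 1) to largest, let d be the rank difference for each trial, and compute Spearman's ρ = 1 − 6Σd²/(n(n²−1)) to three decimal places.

-0.119

Ranks of variable 1: 5, 7, 3, 2, 6, 4, 1, 8
Ranks of variable 2: 2, 1, 3, 7, 4, 6, 5, 8
d = r₁ − r₂: 3, 6, 0, -5, 2, -2, -4, 0
d²: 9, 36, 0, 25, 4, 4, 16, 0; Σd² = 94
ρ = 1 − 6·94/(8·63) = 1 − 564/504 = -0.119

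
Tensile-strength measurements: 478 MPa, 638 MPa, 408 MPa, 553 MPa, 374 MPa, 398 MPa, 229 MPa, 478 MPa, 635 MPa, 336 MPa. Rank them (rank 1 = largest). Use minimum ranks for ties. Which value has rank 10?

Sorted (descending): 638, 635, 553, 478, 478, 408, 398, 374, 336, 229
The 2 values of 478 occupy positions 4–5 → each gets rank 4.
Rank 10 → value 229.

229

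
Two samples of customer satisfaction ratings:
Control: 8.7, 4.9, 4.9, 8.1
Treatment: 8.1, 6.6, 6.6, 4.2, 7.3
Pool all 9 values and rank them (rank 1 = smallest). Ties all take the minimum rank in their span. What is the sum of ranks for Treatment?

22

Sorted (ascending): 4.2, 4.9, 4.9, 6.6, 6.6, 7.3, 8.1, 8.1, 8.7
The 2 values of 4.9 occupy positions 2–3 → each gets rank 2.
The 2 values of 6.6 occupy positions 4–5 → each gets rank 4.
The 2 values of 8.1 occupy positions 7–8 → each gets rank 7.
Treatment values → pooled ranks: 8.1→7, 6.6→4, 6.6→4, 4.2→1, 7.3→6
Rank sum = 7 + 4 + 4 + 1 + 6 = 22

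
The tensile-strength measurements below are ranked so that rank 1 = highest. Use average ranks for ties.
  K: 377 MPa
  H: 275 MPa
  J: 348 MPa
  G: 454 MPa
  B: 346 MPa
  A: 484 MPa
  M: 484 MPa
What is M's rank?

1.5

Sorted (descending): 484, 484, 454, 377, 348, 346, 275
The 2 values of 484 occupy positions 1–2 → average rank (1+2)/2 = 1.5.
M has value 484 MPa → rank 1.5.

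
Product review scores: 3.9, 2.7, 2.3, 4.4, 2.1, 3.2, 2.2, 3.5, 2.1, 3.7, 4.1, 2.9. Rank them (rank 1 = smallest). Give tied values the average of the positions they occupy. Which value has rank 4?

Sorted (ascending): 2.1, 2.1, 2.2, 2.3, 2.7, 2.9, 3.2, 3.5, 3.7, 3.9, 4.1, 4.4
The 2 values of 2.1 occupy positions 1–2 → average rank (1+2)/2 = 1.5.
Rank 4 → value 2.3.

2.3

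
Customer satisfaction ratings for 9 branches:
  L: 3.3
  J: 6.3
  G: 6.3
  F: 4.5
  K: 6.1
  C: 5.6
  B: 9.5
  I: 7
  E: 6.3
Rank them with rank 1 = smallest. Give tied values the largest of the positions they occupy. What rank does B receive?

Sorted (ascending): 3.3, 4.5, 5.6, 6.1, 6.3, 6.3, 6.3, 7, 9.5
The 3 values of 6.3 occupy positions 5–7 → each gets rank 7.
B has value 9.5 → rank 9.

9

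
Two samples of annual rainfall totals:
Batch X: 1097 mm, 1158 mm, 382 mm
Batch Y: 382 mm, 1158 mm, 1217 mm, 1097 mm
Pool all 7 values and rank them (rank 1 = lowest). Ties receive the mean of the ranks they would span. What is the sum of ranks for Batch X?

Sorted (ascending): 382, 382, 1097, 1097, 1158, 1158, 1217
The 2 values of 382 occupy positions 1–2 → average rank (1+2)/2 = 1.5.
The 2 values of 1097 occupy positions 3–4 → average rank (3+4)/2 = 3.5.
The 2 values of 1158 occupy positions 5–6 → average rank (5+6)/2 = 5.5.
Batch X values → pooled ranks: 1097→3.5, 1158→5.5, 382→1.5
Rank sum = 3.5 + 5.5 + 1.5 = 10.5

10.5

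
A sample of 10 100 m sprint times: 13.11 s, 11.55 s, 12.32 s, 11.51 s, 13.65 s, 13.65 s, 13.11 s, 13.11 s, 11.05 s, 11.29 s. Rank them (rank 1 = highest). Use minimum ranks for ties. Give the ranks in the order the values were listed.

Sorted (descending): 13.65, 13.65, 13.11, 13.11, 13.11, 12.32, 11.55, 11.51, 11.29, 11.05
The 2 values of 13.65 occupy positions 1–2 → each gets rank 1.
The 3 values of 13.11 occupy positions 3–5 → each gets rank 3.

3, 7, 6, 8, 1, 1, 3, 3, 10, 9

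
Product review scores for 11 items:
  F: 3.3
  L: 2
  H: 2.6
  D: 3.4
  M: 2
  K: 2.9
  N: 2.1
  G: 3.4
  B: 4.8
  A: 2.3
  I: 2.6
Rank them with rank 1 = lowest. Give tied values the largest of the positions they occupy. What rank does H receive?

Sorted (ascending): 2, 2, 2.1, 2.3, 2.6, 2.6, 2.9, 3.3, 3.4, 3.4, 4.8
The 2 values of 2 occupy positions 1–2 → each gets rank 2.
The 2 values of 2.6 occupy positions 5–6 → each gets rank 6.
The 2 values of 3.4 occupy positions 9–10 → each gets rank 10.
H has value 2.6 → rank 6.

6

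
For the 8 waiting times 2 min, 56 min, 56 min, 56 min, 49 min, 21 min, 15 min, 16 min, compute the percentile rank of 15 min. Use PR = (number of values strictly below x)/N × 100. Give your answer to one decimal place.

12.5

N = 8.
Strictly below 15: 1. Equal to 15: 1.
PR = 1/8 × 100 = 12.5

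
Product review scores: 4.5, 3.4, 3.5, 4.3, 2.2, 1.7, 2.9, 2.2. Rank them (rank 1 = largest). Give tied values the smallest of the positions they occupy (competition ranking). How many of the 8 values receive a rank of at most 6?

Sorted (descending): 4.5, 4.3, 3.5, 3.4, 2.9, 2.2, 2.2, 1.7
The 2 values of 2.2 occupy positions 6–7 → each gets rank 6.
Ranks ≤ 6: {1, 2, 3, 4, 5, 6, 6} → 7 values.

7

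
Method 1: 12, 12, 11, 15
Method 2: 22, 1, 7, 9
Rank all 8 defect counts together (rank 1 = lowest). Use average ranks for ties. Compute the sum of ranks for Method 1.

22

Sorted (ascending): 1, 7, 9, 11, 12, 12, 15, 22
The 2 values of 12 occupy positions 5–6 → average rank (5+6)/2 = 5.5.
Method 1 values → pooled ranks: 12→5.5, 12→5.5, 11→4, 15→7
Rank sum = 5.5 + 5.5 + 4 + 7 = 22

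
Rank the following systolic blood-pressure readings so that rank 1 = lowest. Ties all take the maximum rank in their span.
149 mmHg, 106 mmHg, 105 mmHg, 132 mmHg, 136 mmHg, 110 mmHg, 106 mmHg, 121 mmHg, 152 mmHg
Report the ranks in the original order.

8, 3, 1, 6, 7, 4, 3, 5, 9

Sorted (ascending): 105, 106, 106, 110, 121, 132, 136, 149, 152
The 2 values of 106 occupy positions 2–3 → each gets rank 3.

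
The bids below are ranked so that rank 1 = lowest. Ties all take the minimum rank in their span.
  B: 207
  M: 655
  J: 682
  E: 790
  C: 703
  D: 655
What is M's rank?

2

Sorted (ascending): 207, 655, 655, 682, 703, 790
The 2 values of 655 occupy positions 2–3 → each gets rank 2.
M has value 655 → rank 2.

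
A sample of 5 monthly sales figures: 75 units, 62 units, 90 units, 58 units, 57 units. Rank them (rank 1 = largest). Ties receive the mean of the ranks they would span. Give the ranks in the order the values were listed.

Sorted (descending): 90, 75, 62, 58, 57
No ties — each value takes its position as its rank.

2, 3, 1, 4, 5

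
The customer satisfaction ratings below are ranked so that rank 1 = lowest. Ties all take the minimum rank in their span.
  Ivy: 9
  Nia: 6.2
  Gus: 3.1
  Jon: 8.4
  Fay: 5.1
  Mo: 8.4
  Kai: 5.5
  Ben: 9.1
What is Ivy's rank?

Sorted (ascending): 3.1, 5.1, 5.5, 6.2, 8.4, 8.4, 9, 9.1
The 2 values of 8.4 occupy positions 5–6 → each gets rank 5.
Ivy has value 9 → rank 7.

7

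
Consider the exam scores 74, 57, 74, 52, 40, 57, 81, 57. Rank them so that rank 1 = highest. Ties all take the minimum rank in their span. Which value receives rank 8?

Sorted (descending): 81, 74, 74, 57, 57, 57, 52, 40
The 2 values of 74 occupy positions 2–3 → each gets rank 2.
The 3 values of 57 occupy positions 4–6 → each gets rank 4.
Rank 8 → value 40.

40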